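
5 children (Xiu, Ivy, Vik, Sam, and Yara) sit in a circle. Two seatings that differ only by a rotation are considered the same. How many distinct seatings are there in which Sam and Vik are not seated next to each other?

12

Without the restriction there are (4)! = 24 seatings.
Those with Sam next to Vik: fuse the pair into one unit and seat 4 units around a circle — 2·(3)! = 12.
Subtracting, 24 − 12 = 12.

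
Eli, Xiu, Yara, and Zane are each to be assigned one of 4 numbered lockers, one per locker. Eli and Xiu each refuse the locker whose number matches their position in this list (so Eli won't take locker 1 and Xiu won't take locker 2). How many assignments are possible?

14

Let Aᵢ (for i ∈ {1, 2}) be the placements that put person i in their forbidden locker. Any j of these fix j positions, leaving (4−j)! ways to fill the rest, and there are C(2,j) ways to pick which j.
By inclusion–exclusion, the number of valid placements is Σ_{j=0}^{2} (−1)^j C(2,j)·(4−j)!.
Computing: 24 − 12 + 2 = 14.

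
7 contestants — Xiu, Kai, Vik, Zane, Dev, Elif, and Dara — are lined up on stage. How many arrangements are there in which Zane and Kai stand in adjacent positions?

Treat {Zane, Kai} as a single unit. There are 6 units to order, and the pair itself can be ordered 2 ways.
So the count is 2·(6)! = 1440.

1440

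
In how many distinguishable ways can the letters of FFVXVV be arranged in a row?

Letter multiplicities in FFVXVV: F×2, V×3, X×1.
So there are 6! / (3!·2!) = 60 distinguishable arrangements.

60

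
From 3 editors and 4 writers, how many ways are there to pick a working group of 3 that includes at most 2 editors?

Split by how many editors are chosen (0 through 2).
Sum: C(3,0)·C(4,3) + C(3,1)·C(4,2) + C(3,2)·C(4,1) = 4 + 18 + 12 = 34.

34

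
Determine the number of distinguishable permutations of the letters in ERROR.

Letter multiplicities in ERROR: E×1, O×1, R×3.
The number of distinct arrangements is 5!/(3!) = 120/6 = 20.

20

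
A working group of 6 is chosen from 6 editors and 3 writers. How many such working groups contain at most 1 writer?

Split by how many writers are chosen (0 through 1).
Sum: C(3,0)·C(6,6) + C(3,1)·C(6,5) = 1 + 18 = 19.

19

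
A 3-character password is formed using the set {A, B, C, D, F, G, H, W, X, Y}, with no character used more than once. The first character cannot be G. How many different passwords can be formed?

648

The first character has 10−1 = 9 choices (anything except G).
The remaining 2 characters are filled from the other 9 symbols without repetition: 9 × 8 = 72.
Total: 9 × 72 = 648.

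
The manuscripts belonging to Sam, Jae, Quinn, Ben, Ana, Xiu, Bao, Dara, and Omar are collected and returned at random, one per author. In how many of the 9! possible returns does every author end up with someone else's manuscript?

133496

Let Aᵢ be the assignments in which author i gets their own manuscript. We want the size of the complement of A₁∪…∪A_9.
By inclusion–exclusion this is Σ_{j=0}^{9} (−1)^j C(9,j)·(9−j)!.
Computing: 362880 − 362880 + 181440 − 60480 + 15120 − 3024 + 504 − 72 + 9 − 1 = 133496.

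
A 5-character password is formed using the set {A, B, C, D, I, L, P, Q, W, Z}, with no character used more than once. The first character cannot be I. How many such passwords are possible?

The first character has 10−1 = 9 choices (anything except I).
The remaining 4 characters are filled from the other 9 symbols without repetition: 9 × 8 × 7 × 6 = 3024.
Total: 9 × 3024 = 27216.

27216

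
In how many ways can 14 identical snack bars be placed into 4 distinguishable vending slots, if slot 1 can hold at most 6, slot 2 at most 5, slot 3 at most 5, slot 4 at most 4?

By stars and bars, unrestricted non-negative solutions to x_1+…+x_4 = 14 number C(14+3,3) = 680.
Subtract solutions that violate a single cap (substitute x_i' = x_i − (cap_i+1)): x_1 ≥ 7 gives C(10,3) = 120; x_2 ≥ 6 gives C(11,3) = 165; x_3 ≥ 6 gives C(11,3) = 165; x_4 ≥ 5 gives C(12,3) = 220. Together 670.
Add back pairs where two caps are both exceeded: 4 + 4 + 10 + 10 + 20 + 20 = 68.
By inclusion–exclusion the count is 680 − 670 + 68 = 78.

78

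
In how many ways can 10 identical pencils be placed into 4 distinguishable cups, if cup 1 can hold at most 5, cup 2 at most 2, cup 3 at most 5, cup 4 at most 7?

94

By stars and bars, unrestricted non-negative solutions to x_1+…+x_4 = 10 number C(10+3,3) = 286.
Subtract solutions that violate a single cap (substitute x_i' = x_i − (cap_i+1)): x_1 ≥ 6 gives C(7,3) = 35; x_2 ≥ 3 gives C(10,3) = 120; x_3 ≥ 6 gives C(7,3) = 35; x_4 ≥ 8 gives C(5,3) = 10. Together 200.
Add back pairs where two caps are both exceeded: 4 + 0 + 0 + 4 + 0 + 0 = 8.
By inclusion–exclusion the count is 286 − 200 + 8 = 94.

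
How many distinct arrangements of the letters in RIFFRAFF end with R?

Fix R in the last position and arrange the remaining 7 letters.
Those 7 letters have F appearing 4 times, giving (7)!/(4!) = 210.

210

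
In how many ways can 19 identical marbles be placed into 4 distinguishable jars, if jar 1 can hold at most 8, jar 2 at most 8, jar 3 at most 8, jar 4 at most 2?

85

Ignoring the caps, the number of non-negative solutions to x_1+…+x_4 = 19 is C(22,3) = 1540.
Subtract solutions that violate a single cap (substitute x_i' = x_i − (cap_i+1)): x_1 ≥ 9 gives C(13,3) = 286; x_2 ≥ 9 gives C(13,3) = 286; x_3 ≥ 9 gives C(13,3) = 286; x_4 ≥ 3 gives C(19,3) = 969. Together 1827.
Add back pairs where two caps are both exceeded: 4 + 4 + 120 + 4 + 120 + 120 = 372.
By inclusion–exclusion the count is 1540 − 1827 + 372 = 85.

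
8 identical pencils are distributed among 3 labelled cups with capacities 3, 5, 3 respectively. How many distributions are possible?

10

By stars and bars, unrestricted non-negative solutions to x_1+…+x_3 = 8 number C(8+2,2) = 45.
Subtract solutions that violate a single cap (substitute x_i' = x_i − (cap_i+1)): x_1 ≥ 4 gives C(6,2) = 15; x_2 ≥ 6 gives C(4,2) = 6; x_3 ≥ 4 gives C(6,2) = 15. Together 36.
Add back pairs where two caps are both exceeded: 0 + 1 + 0 = 1.
By inclusion–exclusion the count is 45 − 36 + 1 = 10.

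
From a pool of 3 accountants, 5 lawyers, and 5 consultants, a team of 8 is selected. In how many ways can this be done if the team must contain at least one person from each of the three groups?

Total 8-person selections from all 13: C(13,8) = 1287.
Selections missing a whole group: no accountants → C(10,8) = 45; no lawyers → C(8,8) = 1; no consultants → C(8,8) = 1.
Add back selections omitting two groups (i.e. drawn from a single group): C(3,8) + C(5,8) + C(5,8) = 0.
By inclusion–exclusion: 1287 − 47 + 0 = 1240.

1240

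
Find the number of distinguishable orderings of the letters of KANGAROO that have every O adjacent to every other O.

Treat the 2 copies of O as a single block. The multiset to arrange is then {OO, A, A, G, K, N, R}, 7 items in all.
That gives (7)!/(2!) = 2520 arrangements.

2520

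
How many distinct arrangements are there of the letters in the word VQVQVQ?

VQVQVQ has 6 letters with Q appearing 3 times and V appearing 3 times.
So there are 6! / (3!·3!) = 20 distinguishable arrangements.

20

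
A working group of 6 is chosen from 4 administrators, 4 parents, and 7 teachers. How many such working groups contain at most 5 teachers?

4998

Split by how many teachers are chosen (0 through 5).
Sum: C(7,0)·C(8,6) + C(7,1)·C(8,5) + C(7,2)·C(8,4) + C(7,3)·C(8,3) + C(7,4)·C(8,2) + C(7,5)·C(8,1) = 28 + 392 + 1470 + 1960 + 980 + 168 = 4998.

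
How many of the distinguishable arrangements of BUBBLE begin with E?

20

With the first slot taken by E, it remains to arrange the other 5 letters (BUBBL).
Those 5 letters have B appearing 3 times, giving (5)!/(3!) = 20.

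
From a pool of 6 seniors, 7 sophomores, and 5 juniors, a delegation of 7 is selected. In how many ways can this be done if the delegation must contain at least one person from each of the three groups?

28987

Unrestricted: C(18,7) = 31824 ways to pick any 7 of the 18.
Selections missing a whole group: no seniors → C(12,7) = 792; no sophomores → C(11,7) = 330; no juniors → C(13,7) = 1716.
Add back selections omitting two groups (i.e. drawn from a single group): C(6,7) + C(7,7) + C(5,7) = 1.
By inclusion–exclusion: 31824 − 2838 + 1 = 28987.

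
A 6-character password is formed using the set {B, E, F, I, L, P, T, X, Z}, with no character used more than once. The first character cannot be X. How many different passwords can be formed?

53760

The first character has 9−1 = 8 choices (anything except X).
The remaining 5 characters are filled from the other 8 symbols without repetition: 8 × 7 × 6 × 5 × 4 = 6720.
Total: 8 × 6720 = 53760.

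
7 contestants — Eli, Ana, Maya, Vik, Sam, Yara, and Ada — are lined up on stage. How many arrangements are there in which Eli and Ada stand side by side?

Treat {Eli, Ada} as a single unit. There are 6 units to order, and the pair itself can be ordered 2 ways.
That gives 2 × 6! = 2 × 720 = 1440.

1440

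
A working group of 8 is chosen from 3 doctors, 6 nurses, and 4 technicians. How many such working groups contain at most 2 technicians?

Split by how many technicians are chosen (0 through 2).
Sum: C(4,0)·C(9,8) + C(4,1)·C(9,7) + C(4,2)·C(9,6) = 9 + 144 + 504 = 657.

657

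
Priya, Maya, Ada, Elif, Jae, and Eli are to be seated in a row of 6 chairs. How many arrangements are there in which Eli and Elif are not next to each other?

480

There are 6! = 720 arrangements in all. If Eli and Elif are adjacent, merging them into one block gives 2·(5)! = 240 arrangements.
So 720 − 240 = 480 arrangements keep them apart.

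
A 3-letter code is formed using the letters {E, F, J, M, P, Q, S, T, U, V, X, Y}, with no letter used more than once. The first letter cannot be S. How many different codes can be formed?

1210

The first letter has 12−1 = 11 choices (anything except S).
The remaining 2 letters are filled from the other 11 symbols without repetition: 11 × 10 = 110.
Total: 11 × 110 = 1210.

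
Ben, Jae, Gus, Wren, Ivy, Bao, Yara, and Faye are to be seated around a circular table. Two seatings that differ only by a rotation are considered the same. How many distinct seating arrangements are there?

Around a circle, 8 distinct people have 8!/8 = (7)! = 5040 rotationally distinct seatings.

5040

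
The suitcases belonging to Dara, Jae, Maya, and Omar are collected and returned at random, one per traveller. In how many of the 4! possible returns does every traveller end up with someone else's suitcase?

Let Aᵢ be the assignments in which traveller i gets their own suitcase. We want the size of the complement of A₁∪…∪A_4.
By inclusion–exclusion this is Σ_{j=0}^{4} (−1)^j C(4,j)·(4−j)!.
Computing: 24 − 24 + 12 − 4 + 1 = 9.

9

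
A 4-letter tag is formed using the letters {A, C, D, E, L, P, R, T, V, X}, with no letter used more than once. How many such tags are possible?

5040

This is a permutation of 4 out of 10: P(10,4) = 10!/6!.
That product is 10 × 9 × 8 × 7 = 5040.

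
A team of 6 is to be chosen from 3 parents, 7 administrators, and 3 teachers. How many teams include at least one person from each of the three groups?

Total 6-person selections from all 13: C(13,6) = 1716.
Subtract selections that omit an entire group: no parents → C(10,6) = 210; no administrators → C(6,6) = 1; no teachers → C(10,6) = 210.
Add back selections omitting two groups (i.e. drawn from a single group): C(3,6) + C(7,6) + C(3,6) = 7.
By inclusion–exclusion: 1716 − 421 + 7 = 1302.

1302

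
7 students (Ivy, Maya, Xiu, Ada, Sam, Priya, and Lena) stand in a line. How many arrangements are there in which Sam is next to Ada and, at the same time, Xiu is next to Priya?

480

Treat {Sam,Ada} as one block (2 orders) and {Xiu,Priya} as another (2 orders).
That leaves 5 units to arrange: 2 × 2 × 5! = 4 × 120 = 480.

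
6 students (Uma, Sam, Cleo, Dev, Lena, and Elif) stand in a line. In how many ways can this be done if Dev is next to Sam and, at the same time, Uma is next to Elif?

Treat {Dev,Sam} as one block (2 orders) and {Uma,Elif} as another (2 orders).
That leaves 4 units to arrange: 2 × 2 × 4! = 4 × 24 = 96.

96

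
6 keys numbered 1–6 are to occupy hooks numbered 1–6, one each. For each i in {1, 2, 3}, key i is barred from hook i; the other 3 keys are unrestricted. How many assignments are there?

426

Let Aᵢ (for i ∈ {1, 2, 3}) be the placements that put key i in its forbidden hook. Any j of these fix j positions, leaving (6−j)! ways to fill the rest, and there are C(3,j) ways to pick which j.
By inclusion–exclusion, the number of valid placements is Σ_{j=0}^{3} (−1)^j C(3,j)·(6−j)!.
Computing: 720 − 360 + 72 − 6 = 426.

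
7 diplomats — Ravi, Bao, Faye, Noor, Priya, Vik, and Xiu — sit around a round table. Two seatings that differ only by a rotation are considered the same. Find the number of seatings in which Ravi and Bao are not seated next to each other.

Without the restriction there are (6)! = 720 seatings.
Seatings with Ravi beside Bao: treat them as a block with 2 internal orders, giving 2 × (5)! = 240.
Subtracting, 720 − 240 = 480.

480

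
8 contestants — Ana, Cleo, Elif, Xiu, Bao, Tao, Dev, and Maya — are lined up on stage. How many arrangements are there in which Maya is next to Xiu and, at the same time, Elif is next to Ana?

Treat {Maya,Xiu} as one block (2 orders) and {Elif,Ana} as another (2 orders).
That leaves 6 units to arrange: 2 × 2 × 6! = 4 × 720 = 2880.

2880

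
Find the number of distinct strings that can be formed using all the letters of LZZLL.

10

LZZLL has 5 letters with L appearing 3 times and Z appearing twice.
Dividing 5! = 120 by 3!·2! = 12 for the repeated letters gives 10.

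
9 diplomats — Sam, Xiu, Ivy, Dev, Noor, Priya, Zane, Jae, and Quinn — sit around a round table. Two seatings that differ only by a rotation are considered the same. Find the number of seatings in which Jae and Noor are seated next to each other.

Treat {Jae, Noor} as one unit (2 internal orders) and seat the resulting 8 units around the table: (7)! circular arrangements.
So 2 × (7)! = 2 × 5040 = 10080.

10080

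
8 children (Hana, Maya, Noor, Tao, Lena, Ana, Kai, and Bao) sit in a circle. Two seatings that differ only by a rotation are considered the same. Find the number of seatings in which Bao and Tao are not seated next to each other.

All circular seatings of 8 people number (7)! = 5040.
Those with Bao next to Tao: fuse the pair into one unit and seat 7 units around a circle — 2·(6)! = 1440.
Subtracting, 5040 − 1440 = 3600.

3600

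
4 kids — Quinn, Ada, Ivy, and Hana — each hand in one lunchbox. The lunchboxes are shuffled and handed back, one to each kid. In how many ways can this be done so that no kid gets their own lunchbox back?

This is the derangement count D_4: permutations of 4 items with no fixed point.
By inclusion–exclusion this is Σ_{j=0}^{4} (−1)^j C(4,j)·(4−j)!.
Computing: 24 − 24 + 12 − 4 + 1 = 9.

9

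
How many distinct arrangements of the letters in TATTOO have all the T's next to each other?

12

Treat the 3 copies of T as a single block. The multiset to arrange is then {TTT, A, O, O}, 4 items in all.
That gives (4)!/(2!) = 12 arrangements.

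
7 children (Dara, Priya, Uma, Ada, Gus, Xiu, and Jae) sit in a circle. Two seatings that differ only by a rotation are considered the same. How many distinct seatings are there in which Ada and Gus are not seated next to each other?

Without the restriction there are (6)! = 720 seatings.
Seatings with Ada beside Gus: treat them as a block with 2 internal orders, giving 2 × (5)! = 240.
Subtracting, 720 − 240 = 480.

480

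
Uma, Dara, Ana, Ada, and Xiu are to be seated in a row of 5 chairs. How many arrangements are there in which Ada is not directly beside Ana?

72

Of the 5! = 120 arrangements, those with Ada and Ana adjacent number 2 × 4! = 48 (treat the pair as a block with 2 internal orders).
So 120 − 48 = 72 arrangements keep them apart.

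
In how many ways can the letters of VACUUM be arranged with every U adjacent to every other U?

Treat the 2 copies of U as a single block. The multiset to arrange is then {UU, A, C, M, V}, 5 items in all.
All 5 items are distinct, so there are (5)! = 120 arrangements.

120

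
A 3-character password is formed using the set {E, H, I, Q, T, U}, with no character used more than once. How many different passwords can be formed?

120

With no repetition, fill the 3 characters in order: 6 choices, then 5, down to 4.
6 × 5 × 4 = 120.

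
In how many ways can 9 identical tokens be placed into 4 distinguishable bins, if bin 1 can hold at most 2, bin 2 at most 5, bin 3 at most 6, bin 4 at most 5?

Without the upper bounds there are C(12,3) = 220 ways to split 9 among 4 bins.
Subtract solutions that violate a single cap (substitute x_i' = x_i − (cap_i+1)): x_1 ≥ 3 gives C(9,3) = 84; x_2 ≥ 6 gives C(6,3) = 20; x_3 ≥ 7 gives C(5,3) = 10; x_4 ≥ 6 gives C(6,3) = 20. Together 134.
Add back pairs where two caps are both exceeded: 1 + 0 + 1 + 0 + 0 + 0 = 2.
By inclusion–exclusion the count is 220 − 134 + 2 = 88.

88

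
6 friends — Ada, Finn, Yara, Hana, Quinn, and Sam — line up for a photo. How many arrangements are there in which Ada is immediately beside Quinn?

240

Treat {Ada, Quinn} as a single unit. There are 5 units to order, and the pair itself can be ordered 2 ways.
So the count is 2·(5)! = 240.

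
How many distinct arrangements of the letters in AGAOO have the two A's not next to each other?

18

There are 5!/(2!·2!) = 30 arrangements of AGAOO in total.
Arrangements with the A's together: treat AA as one letter, giving (4)!/(2!) = 12.
Subtracting, 30 − 12 = 18 arrangements keep the A's apart.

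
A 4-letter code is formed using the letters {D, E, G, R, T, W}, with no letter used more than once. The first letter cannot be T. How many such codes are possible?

The first letter has 6−1 = 5 choices (anything except T).
The remaining 3 letters are filled from the other 5 symbols without repetition: 5 × 4 × 3 = 60.
Total: 5 × 60 = 300.

300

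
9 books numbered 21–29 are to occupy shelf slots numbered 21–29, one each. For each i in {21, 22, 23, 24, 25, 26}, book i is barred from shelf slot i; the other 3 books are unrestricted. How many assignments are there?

183822

Let Aᵢ (for 21 ≤ i ≤ 26) be the placements that put book i in its forbidden shelf slot. Any j of these fix j positions, leaving (9−j)! ways to fill the rest, and there are C(6,j) ways to pick which j.
By inclusion–exclusion, the number of valid placements is Σ_{j=0}^{6} (−1)^j C(6,j)·(9−j)!.
Computing: 362880 − 241920 + 75600 − 14400 + 1800 − 144 + 6 = 183822.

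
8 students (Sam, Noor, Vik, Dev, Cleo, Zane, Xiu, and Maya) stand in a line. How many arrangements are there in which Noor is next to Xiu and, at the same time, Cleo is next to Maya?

Treat {Noor,Xiu} as one block (2 orders) and {Cleo,Maya} as another (2 orders).
That leaves 6 units to arrange: 2 × 2 × 6! = 4 × 720 = 2880.

2880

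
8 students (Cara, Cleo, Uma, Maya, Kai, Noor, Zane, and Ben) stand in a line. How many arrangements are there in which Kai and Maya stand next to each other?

Place the 6 others and the Kai-Maya pair as 7 objects in a line; the pair has 2 internal arrangements.
That gives 2 × 7! = 2 × 5040 = 10080.

10080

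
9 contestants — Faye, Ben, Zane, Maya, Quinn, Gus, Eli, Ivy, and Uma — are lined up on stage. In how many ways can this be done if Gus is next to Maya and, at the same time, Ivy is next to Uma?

Treat {Gus,Maya} as one block (2 orders) and {Ivy,Uma} as another (2 orders).
That leaves 7 units to arrange: 2 × 2 × 7! = 4 × 5040 = 20160.

20160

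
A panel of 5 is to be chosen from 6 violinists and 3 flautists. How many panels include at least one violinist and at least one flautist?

Unrestricted: C(9,5) = 126 ways to pick any 5 of the 9.
Subtract selections that omit an entire group: no violinists → C(3,5) = 0; no flautists → C(6,5) = 6.
Both groups omitted at once is impossible, so 126 − 6 = 120.

120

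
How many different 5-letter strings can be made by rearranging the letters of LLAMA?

LLAMA has 5 letters with A appearing twice and L appearing twice.
So there are 5! / (2!·2!) = 30 distinguishable arrangements.

30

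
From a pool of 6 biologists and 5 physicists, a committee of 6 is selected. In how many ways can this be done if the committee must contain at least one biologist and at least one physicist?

Unrestricted: C(11,6) = 462 ways to pick any 6 of the 11.
Subtract selections that omit an entire group: no biologists → C(5,6) = 0; no physicists → C(6,6) = 1.
Both groups omitted at once is impossible, so 462 − 1 = 461.

461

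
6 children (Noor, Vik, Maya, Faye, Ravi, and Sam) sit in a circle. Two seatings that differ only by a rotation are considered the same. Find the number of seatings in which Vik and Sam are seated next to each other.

48

Treat {Vik, Sam} as one unit (2 internal orders) and seat the resulting 5 units around the table: (4)! circular arrangements.
So 2 × (4)! = 2 × 24 = 48.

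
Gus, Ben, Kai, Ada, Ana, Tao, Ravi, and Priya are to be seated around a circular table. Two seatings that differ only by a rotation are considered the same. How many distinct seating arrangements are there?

Seat Gus anywhere (absorbing the rotational symmetry), then permute the other 7: (7)! = 5040.

5040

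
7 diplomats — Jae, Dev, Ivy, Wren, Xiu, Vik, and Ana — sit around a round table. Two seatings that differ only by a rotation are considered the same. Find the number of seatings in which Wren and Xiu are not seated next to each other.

480

All circular seatings of 7 people number (6)! = 720.
Seatings with Wren beside Xiu: treat them as a block with 2 internal orders, giving 2 × (5)! = 240.
Subtracting, 720 − 240 = 480.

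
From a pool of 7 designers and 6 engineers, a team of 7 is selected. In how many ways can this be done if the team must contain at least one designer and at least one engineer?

With no constraint there are C(13,7) = 1716 possible selections.
Selections missing a whole group: no designers → C(6,7) = 0; no engineers → C(7,7) = 1.
Both groups omitted at once is impossible, so 1716 − 1 = 1715.

1715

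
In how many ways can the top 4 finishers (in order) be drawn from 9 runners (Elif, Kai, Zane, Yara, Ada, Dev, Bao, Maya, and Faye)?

3024

There are 9 choices for 1st place, 8 for 2nd, and so on down to 6 for position 4.
That gives 9 × 8 × 7 × 6 = 3024.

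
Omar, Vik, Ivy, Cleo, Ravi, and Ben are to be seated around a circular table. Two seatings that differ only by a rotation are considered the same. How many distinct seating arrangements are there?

120

Around a circle, 6 distinct people have 6!/6 = (5)! = 120 rotationally distinct seatings.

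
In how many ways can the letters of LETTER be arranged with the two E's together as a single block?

Treat the 2 copies of E as a single block. The multiset to arrange is then {EE, L, R, T, T}, 5 items in all.
That gives (5)!/(2!) = 60 arrangements.

60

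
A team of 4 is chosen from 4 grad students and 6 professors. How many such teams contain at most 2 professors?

Split by how many professors are chosen (0 through 2).
Sum: C(6,0)·C(4,4) + C(6,1)·C(4,3) + C(6,2)·C(4,2) = 1 + 24 + 90 = 115.

115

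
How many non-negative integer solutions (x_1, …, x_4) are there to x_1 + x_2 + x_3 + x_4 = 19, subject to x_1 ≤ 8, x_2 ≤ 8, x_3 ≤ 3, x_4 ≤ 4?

34

By stars and bars, unrestricted non-negative solutions to x_1+…+x_4 = 19 number C(19+3,3) = 1540.
Subtract solutions that violate a single cap (substitute x_i' = x_i − (cap_i+1)): x_1 ≥ 9 gives C(13,3) = 286; x_2 ≥ 9 gives C(13,3) = 286; x_3 ≥ 4 gives C(18,3) = 816; x_4 ≥ 5 gives C(17,3) = 680. Together 2068.
Add back pairs where two caps are both exceeded: 4 + 84 + 56 + 84 + 56 + 286 = 570.
Subtract triples: 0 + 0 + 4 + 4 = 8.
By inclusion–exclusion the count is 1540 − 2068 + 570 − 8 = 34.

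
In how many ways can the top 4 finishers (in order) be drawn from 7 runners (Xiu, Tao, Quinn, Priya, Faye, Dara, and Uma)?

There are 7 choices for 1st place, 6 for 2nd, and so on down to 4 for position 4.
That gives 7 × 6 × 5 × 4 = 840.

840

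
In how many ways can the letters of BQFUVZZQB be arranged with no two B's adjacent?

35280

There are 9!/(2!·2!·2!) = 45360 arrangements of BQFUVZZQB in total.
If the two B's are adjacent, glue them into one block, leaving 8 items to arrange: (8)!/(2!·2!) = 10080 ways.
Hence 45360 − 10080 = 35280.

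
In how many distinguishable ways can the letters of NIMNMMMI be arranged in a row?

420

The 8 letters of NIMNMMMI have repeats: I appearing twice, M appearing 4 times, and N appearing twice.
So there are 8! / (4!·2!·2!) = 420 distinguishable arrangements.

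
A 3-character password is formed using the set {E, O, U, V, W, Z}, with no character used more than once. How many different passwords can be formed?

This is a permutation of 3 out of 6: P(6,3) = 6!/3!.
6 × 5 × 4 = 120.

120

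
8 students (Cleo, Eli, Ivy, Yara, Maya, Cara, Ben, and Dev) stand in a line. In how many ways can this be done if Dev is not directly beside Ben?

Of the 8! = 40320 arrangements, those with Dev and Ben adjacent number 2 × 7! = 10080 (treat the pair as a block with 2 internal orders).
So 40320 − 10080 = 30240 arrangements keep them apart.

30240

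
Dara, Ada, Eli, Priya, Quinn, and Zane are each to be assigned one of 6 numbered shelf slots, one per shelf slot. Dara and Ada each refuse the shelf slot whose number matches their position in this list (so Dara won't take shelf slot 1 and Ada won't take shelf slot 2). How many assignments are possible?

504

Let Aᵢ (for i ∈ {1, 2}) be the placements that put person i in their forbidden shelf slot. Any j of these fix j positions, leaving (6−j)! ways to fill the rest, and there are C(2,j) ways to pick which j.
By inclusion–exclusion, the number of valid placements is Σ_{j=0}^{2} (−1)^j C(2,j)·(6−j)!.
Computing: 720 − 240 + 24 = 504.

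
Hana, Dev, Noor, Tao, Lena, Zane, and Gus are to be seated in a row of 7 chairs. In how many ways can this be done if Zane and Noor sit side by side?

Place the 5 others and the Zane-Noor pair as 6 objects in a line; the pair has 2 internal arrangements.
That gives 2 × 6! = 2 × 720 = 1440.

1440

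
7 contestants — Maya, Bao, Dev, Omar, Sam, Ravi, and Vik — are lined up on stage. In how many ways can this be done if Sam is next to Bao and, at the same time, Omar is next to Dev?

480

Treat {Sam,Bao} as one block (2 orders) and {Omar,Dev} as another (2 orders).
That leaves 5 units to arrange: 2 × 2 × 5! = 4 × 120 = 480.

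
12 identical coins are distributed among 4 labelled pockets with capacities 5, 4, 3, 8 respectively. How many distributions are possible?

By stars and bars, unrestricted non-negative solutions to x_1+…+x_4 = 12 number C(12+3,3) = 455.
Subtract solutions that violate a single cap (substitute x_i' = x_i − (cap_i+1)): x_1 ≥ 6 gives C(9,3) = 84; x_2 ≥ 5 gives C(10,3) = 120; x_3 ≥ 4 gives C(11,3) = 165; x_4 ≥ 9 gives C(6,3) = 20. Together 389.
Add back pairs where two caps are both exceeded: 4 + 10 + 0 + 20 + 0 + 0 = 34.
By inclusion–exclusion the count is 455 − 389 + 34 = 100.

100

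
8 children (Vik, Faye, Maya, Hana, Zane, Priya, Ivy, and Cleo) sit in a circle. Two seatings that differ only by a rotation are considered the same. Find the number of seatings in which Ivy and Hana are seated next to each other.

1440

Glue Ivy and Hana into a block (2 internal orders). Seating 7 units around a circle gives (6)! arrangements.
So 2 × (6)! = 2 × 720 = 1440.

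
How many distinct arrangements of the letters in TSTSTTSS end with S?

35

Fix S in the last position and arrange the remaining 7 letters.
Those 7 letters have S appearing 3 times and T appearing 4 times, giving (7)!/(4!·3!) = 35.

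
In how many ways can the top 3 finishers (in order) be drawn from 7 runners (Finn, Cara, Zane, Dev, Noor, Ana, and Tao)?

210

This is an ordered selection of 3 from 7: P(7,3).
That gives 7 × 6 × 5 = 210.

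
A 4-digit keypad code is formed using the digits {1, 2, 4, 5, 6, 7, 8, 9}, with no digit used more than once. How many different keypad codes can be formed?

1680

With no repetition, fill the 4 digits in order: 8 choices, then 7, down to 5.
That product is 8 × 7 × 6 × 5 = 1680.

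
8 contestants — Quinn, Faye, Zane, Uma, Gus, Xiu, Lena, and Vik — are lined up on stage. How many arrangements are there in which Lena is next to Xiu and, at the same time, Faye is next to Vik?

2880

Treat {Lena,Xiu} as one block (2 orders) and {Faye,Vik} as another (2 orders).
That leaves 6 units to arrange: 2 × 2 × 6! = 4 × 720 = 2880.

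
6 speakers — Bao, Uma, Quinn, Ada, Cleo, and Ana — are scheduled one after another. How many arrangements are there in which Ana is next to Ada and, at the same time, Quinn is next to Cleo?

Treat {Ana,Ada} as one block (2 orders) and {Quinn,Cleo} as another (2 orders).
That leaves 4 units to arrange: 2 × 2 × 4! = 4 × 24 = 96.

96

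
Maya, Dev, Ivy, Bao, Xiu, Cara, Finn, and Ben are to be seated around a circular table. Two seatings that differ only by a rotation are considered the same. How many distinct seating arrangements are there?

5040

Seat Maya anywhere (absorbing the rotational symmetry), then permute the other 7: (7)! = 5040.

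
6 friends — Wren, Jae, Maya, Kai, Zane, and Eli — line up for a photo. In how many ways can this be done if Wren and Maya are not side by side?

There are 6! = 720 arrangements in all. If Wren and Maya are adjacent, merging them into one block gives 2·(5)! = 240 arrangements.
Complementary counting: 720 − 240 = 480.

480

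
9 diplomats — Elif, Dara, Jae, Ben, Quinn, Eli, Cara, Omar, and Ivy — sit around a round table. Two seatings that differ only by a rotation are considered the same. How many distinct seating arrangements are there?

Seat Elif anywhere (absorbing the rotational symmetry), then permute the other 8: (8)! = 40320.

40320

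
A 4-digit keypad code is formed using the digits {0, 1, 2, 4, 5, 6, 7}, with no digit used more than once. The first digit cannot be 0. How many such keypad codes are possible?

720

The first digit has 7−1 = 6 choices (anything except 0).
The remaining 3 digits are filled from the other 6 symbols without repetition: 6 × 5 × 4 = 120.
Total: 6 × 120 = 720.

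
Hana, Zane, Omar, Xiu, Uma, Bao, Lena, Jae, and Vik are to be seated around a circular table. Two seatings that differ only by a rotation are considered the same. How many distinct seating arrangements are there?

40320

Around a circle, 9 distinct people have 9!/9 = (8)! = 40320 rotationally distinct seatings.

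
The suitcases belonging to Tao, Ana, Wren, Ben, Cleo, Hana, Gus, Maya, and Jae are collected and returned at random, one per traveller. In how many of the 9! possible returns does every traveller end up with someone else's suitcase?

133496

Let Aᵢ be the assignments in which traveller i gets their own suitcase. We want the size of the complement of A₁∪…∪A_9.
By inclusion–exclusion this is Σ_{j=0}^{9} (−1)^j C(9,j)·(9−j)!.
Computing: 362880 − 362880 + 181440 − 60480 + 15120 − 3024 + 504 − 72 + 9 − 1 = 133496.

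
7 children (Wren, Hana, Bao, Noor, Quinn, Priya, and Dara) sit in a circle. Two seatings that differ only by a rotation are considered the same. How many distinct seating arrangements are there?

720

Fix one person's seat to break rotational symmetry; the remaining 6 people can be arranged in (6)! = 720 ways.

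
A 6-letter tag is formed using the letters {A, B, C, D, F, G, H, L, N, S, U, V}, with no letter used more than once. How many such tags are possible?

665280

Choose and order 6 of the 12 symbols: the first letter has 12 options, the next 11, and so on down to 7.
That product is 12 × 11 × 10 × 9 × 8 × 7 = 665280.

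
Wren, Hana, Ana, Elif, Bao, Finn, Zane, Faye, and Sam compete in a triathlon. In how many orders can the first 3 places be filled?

504

This is an ordered selection of 3 from 9: P(9,3).
That gives 9 × 8 × 7 = 504.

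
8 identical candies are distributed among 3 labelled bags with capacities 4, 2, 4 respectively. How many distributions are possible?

Ignoring the caps, the number of non-negative solutions to x_1+…+x_3 = 8 is C(10,2) = 45.
Subtract solutions that violate a single cap (substitute x_i' = x_i − (cap_i+1)): x_1 ≥ 5 gives C(5,2) = 10; x_2 ≥ 3 gives C(7,2) = 21; x_3 ≥ 5 gives C(5,2) = 10. Together 41.
Add back pairs where two caps are both exceeded: 1 + 0 + 1 = 2.
By inclusion–exclusion the count is 45 − 41 + 2 = 6.

6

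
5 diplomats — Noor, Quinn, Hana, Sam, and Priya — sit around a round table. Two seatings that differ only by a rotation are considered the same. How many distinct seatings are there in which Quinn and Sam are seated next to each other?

12

Treat {Quinn, Sam} as one unit (2 internal orders) and seat the resulting 4 units around the table: (3)! circular arrangements.
So 2 × (3)! = 2 × 6 = 12.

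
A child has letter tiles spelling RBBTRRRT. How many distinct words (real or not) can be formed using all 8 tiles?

420

RBBTRRRT has 8 letters with B appearing twice, R appearing 4 times, and T appearing twice.
Dividing 8! = 40320 by 4!·2!·2! = 96 for the repeated letters gives 420.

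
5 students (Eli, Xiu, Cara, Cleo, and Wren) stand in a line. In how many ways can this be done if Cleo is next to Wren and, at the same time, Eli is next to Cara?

24

Treat {Cleo,Wren} as one block (2 orders) and {Eli,Cara} as another (2 orders).
That leaves 3 units to arrange: 2 × 2 × 3! = 4 × 6 = 24.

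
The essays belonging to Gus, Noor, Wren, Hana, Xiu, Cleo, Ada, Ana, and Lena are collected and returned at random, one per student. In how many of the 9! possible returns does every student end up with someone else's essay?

This is the derangement count D_9: permutations of 9 items with no fixed point.
By inclusion–exclusion this is Σ_{j=0}^{9} (−1)^j C(9,j)·(9−j)!.
Computing: 362880 − 362880 + 181440 − 60480 + 15120 − 3024 + 504 − 72 + 9 − 1 = 133496.

133496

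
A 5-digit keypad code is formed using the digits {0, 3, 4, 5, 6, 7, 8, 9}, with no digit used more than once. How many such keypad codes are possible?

Choose and order 5 of the 8 symbols: the first digit has 8 options, the next 7, and so on down to 4.
8 × 7 × 6 × 5 × 4 = 6720.

6720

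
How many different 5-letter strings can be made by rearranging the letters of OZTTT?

The 5 letters of OZTTT have repeats: T appearing 3 times.
So there are 5! / (3!) = 20 distinguishable arrangements.

20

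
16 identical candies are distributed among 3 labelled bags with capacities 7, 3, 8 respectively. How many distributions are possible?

6

Without the upper bounds there are C(18,2) = 153 ways to split 16 among 3 bags.
Subtract solutions that violate a single cap (substitute x_i' = x_i − (cap_i+1)): x_1 ≥ 8 gives C(10,2) = 45; x_2 ≥ 4 gives C(14,2) = 91; x_3 ≥ 9 gives C(9,2) = 36. Together 172.
Add back pairs where two caps are both exceeded: 15 + 0 + 10 = 25.
By inclusion–exclusion the count is 153 − 172 + 25 = 6.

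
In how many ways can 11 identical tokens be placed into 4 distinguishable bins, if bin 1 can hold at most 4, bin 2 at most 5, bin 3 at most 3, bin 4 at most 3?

Ignoring the caps, the number of non-negative solutions to x_1+…+x_4 = 11 is C(14,3) = 364.
Subtract solutions that violate a single cap (substitute x_i' = x_i − (cap_i+1)): x_1 ≥ 5 gives C(9,3) = 84; x_2 ≥ 6 gives C(8,3) = 56; x_3 ≥ 4 gives C(10,3) = 120; x_4 ≥ 4 gives C(10,3) = 120. Together 380.
Add back pairs where two caps are both exceeded: 1 + 10 + 10 + 4 + 4 + 20 = 49.
By inclusion–exclusion the count is 364 − 380 + 49 = 33.

33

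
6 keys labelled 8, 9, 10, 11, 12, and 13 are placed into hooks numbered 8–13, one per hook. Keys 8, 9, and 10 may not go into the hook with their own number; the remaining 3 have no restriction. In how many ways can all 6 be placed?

Let Aᵢ (for i ∈ {8, 9, 10}) be the placements that put key i in its forbidden hook. Any j of these fix j positions, leaving (6−j)! ways to fill the rest, and there are C(3,j) ways to pick which j.
By inclusion–exclusion, the number of valid placements is Σ_{j=0}^{3} (−1)^j C(3,j)·(6−j)!.
Computing: 720 − 360 + 72 − 6 = 426.

426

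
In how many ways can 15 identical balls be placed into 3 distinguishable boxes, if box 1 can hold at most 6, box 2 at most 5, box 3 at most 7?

Ignoring the caps, the number of non-negative solutions to x_1+…+x_3 = 15 is C(17,2) = 136.
Subtract solutions that violate a single cap (substitute x_i' = x_i − (cap_i+1)): x_1 ≥ 7 gives C(10,2) = 45; x_2 ≥ 6 gives C(11,2) = 55; x_3 ≥ 8 gives C(9,2) = 36. Together 136.
Add back pairs where two caps are both exceeded: 6 + 1 + 3 = 10.
By inclusion–exclusion the count is 136 − 136 + 10 = 10.

10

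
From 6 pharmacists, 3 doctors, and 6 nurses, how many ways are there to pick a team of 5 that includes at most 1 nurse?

Split by how many nurses are chosen (0 through 1).
Sum: C(6,0)·C(9,5) + C(6,1)·C(9,4) = 126 + 756 = 882.

882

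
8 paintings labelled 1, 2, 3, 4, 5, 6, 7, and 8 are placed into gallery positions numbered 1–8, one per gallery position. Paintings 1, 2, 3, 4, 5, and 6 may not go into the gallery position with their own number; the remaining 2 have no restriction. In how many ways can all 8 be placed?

Let Aᵢ (for 1 ≤ i ≤ 6) be the placements that put painting i in its forbidden gallery position. Any j of these fix j positions, leaving (8−j)! ways to fill the rest, and there are C(6,j) ways to pick which j.
By inclusion–exclusion, the number of valid placements is Σ_{j=0}^{6} (−1)^j C(6,j)·(8−j)!.
Computing: 40320 − 30240 + 10800 − 2400 + 360 − 36 + 2 = 18806.

18806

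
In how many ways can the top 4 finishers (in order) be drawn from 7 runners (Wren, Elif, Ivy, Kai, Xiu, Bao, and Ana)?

840

There are 7 choices for 1st place, 6 for 2nd, and so on down to 4 for position 4.
That gives 7 × 6 × 5 × 4 = 840.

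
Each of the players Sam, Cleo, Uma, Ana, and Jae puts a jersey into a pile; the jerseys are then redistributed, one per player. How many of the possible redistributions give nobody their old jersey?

This is the derangement count D_5: permutations of 5 items with no fixed point.
By inclusion–exclusion this is Σ_{j=0}^{5} (−1)^j C(5,j)·(5−j)!.
Computing: 120 − 120 + 60 − 20 + 5 − 1 = 44.

44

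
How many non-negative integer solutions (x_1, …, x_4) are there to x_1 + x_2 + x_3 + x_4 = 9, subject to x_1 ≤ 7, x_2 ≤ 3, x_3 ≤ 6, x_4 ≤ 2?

76

By stars and bars, unrestricted non-negative solutions to x_1+…+x_4 = 9 number C(9+3,3) = 220.
Subtract solutions that violate a single cap (substitute x_i' = x_i − (cap_i+1)): x_1 ≥ 8 gives C(4,3) = 4; x_2 ≥ 4 gives C(8,3) = 56; x_3 ≥ 7 gives C(5,3) = 10; x_4 ≥ 3 gives C(9,3) = 84. Together 154.
Add back pairs where two caps are both exceeded: 0 + 0 + 0 + 0 + 10 + 0 = 10.
By inclusion–exclusion the count is 220 − 154 + 10 = 76.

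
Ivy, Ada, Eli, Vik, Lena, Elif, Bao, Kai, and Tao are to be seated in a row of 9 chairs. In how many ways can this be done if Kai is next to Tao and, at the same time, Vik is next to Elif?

20160

Treat {Kai,Tao} as one block (2 orders) and {Vik,Elif} as another (2 orders).
That leaves 7 units to arrange: 2 × 2 × 7! = 4 × 5040 = 20160.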